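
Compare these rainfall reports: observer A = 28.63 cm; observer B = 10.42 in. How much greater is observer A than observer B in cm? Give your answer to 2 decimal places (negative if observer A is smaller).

2.16 cm

observer B: 10.42 in = 26.4668 cm.
Difference: 28.6300 − 26.4668 = 2.16 cm.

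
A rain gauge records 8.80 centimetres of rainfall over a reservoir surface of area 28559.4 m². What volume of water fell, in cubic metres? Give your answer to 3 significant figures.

Depth: 8.80 cm × 10 = 88 mm.
1 mm over 1 m² is 1 L, so volume = 88 × 28559.4 = 2513227.2 L = 2510 m³.

2510 cubic metres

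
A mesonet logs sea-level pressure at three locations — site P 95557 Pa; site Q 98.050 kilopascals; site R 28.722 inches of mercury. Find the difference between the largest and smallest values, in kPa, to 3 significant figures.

2.49 kPa

site P: 95557 Pa = 95.5570 kPa.
site R: 28.722 inHg = 97.2639 kPa.
Spread: 98.0500 − 95.5570 = 2.49 kPa.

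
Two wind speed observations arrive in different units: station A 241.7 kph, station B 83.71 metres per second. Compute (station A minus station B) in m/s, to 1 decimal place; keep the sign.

station A: 241.7 km/h = 67.139 m/s.
Difference: 67.139 − 83.710 = -16.6 m/s.

-16.6 m/s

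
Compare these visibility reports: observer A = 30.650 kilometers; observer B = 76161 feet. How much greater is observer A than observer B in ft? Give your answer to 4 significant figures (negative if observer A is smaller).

24400 ft

observer A: 30.650 km = 100557.74 ft.
Difference: 100557.74 − 76161.00 = 24400 ft.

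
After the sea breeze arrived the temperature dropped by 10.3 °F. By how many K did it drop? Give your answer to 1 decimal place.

For a temperature change the 32° offset cancels: ΔK = 10.3 × 0.5556 = 5.7 K.

5.7 K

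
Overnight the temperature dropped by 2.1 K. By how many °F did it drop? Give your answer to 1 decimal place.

A change of 1 °C equals a change of 1.8 °F: Δ°F = 2.1 × 1.8 = 3.8 °F.

3.8 °F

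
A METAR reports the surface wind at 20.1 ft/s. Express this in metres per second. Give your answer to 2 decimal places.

6.13 m/s

1 ft/s = 0.3048 m/s, so 20.1 × 0.3048 = 6.13 m/s.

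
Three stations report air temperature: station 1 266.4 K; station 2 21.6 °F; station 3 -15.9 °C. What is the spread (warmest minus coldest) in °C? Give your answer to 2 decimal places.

station 1: 266.4 K = -6.750 °C.
station 2: 21.6 °F = -5.778 °C.
Spread: (-5.778) − (-15.900) = 10.122 °C.

10.12 °C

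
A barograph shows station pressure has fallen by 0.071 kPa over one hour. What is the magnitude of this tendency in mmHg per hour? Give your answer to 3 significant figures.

0.071 kPa / 1 h × 7.50062 mmHg/kPa = 0.533 mmHg/h.

0.533 mmHg per hour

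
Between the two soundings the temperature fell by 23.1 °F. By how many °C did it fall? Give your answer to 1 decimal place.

Converting a difference, only the 9/5 scale factor applies: Δ°C = 23.1 × 0.5556 = 12.8 °C.

12.8 °C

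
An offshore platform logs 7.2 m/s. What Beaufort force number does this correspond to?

7.2 m/s lies in the Beaufort 4 band (moderate breeze, 5.5–7.9 m/s).

Beaufort force 4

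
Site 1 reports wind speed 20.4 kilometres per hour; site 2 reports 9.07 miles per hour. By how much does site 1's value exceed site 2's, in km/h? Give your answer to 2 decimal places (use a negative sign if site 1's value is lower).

site 2: 9.07 mph = 14.5968 km/h.
Difference: 20.4000 − 14.5968 = 5.80 km/h.

5.80 km/h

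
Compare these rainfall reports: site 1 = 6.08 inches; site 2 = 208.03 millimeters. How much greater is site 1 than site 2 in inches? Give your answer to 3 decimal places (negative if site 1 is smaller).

site 2: 208.03 mm = 8.19016 in.
Difference: 6.08000 − 8.19016 = -2.110 in.

-2.110 in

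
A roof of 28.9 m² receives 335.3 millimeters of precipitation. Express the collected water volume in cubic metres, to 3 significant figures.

1 mm over 1 m² is 1 L, so volume = 335.3 × 28.9 = 9690.17 L = 9.69 m³.

9.69 cubic metres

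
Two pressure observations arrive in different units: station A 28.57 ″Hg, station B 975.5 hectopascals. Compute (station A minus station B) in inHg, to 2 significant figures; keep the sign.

station B: 975.5 hPa = 28.8065 inHg.
Difference: 28.5700 − 28.8065 = -0.24 inHg.

-0.24 inHg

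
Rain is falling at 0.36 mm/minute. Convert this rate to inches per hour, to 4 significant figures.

0.36 mm/minute × 0.0393701 in/mm × 60 minute/hour = 0.8504 in/hour.

0.8504 in/hour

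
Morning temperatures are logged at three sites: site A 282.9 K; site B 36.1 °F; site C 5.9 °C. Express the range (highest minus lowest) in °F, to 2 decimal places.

site A: 282.9 K = 9.750 °C.
site B: 36.1 °F = 2.278 °C.
Spread: 9.750 − 2.278 = 7.472 °C = 13.45 °F.

13.45 °F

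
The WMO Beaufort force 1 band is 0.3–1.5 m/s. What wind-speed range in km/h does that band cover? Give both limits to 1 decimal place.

0.3–1.5 m/s × 3.6 = 1.1–5.4 km/h.

1.1 to 5.4 km/h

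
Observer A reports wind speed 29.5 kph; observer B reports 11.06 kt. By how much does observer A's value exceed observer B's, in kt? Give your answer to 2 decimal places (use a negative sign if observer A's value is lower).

4.87 kt

observer A: 29.5 km/h = 15.9287 kt.
Difference: 15.9287 − 11.0600 = 4.87 kt.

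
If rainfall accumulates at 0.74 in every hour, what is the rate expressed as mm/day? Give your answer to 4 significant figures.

451.1 mm/day

0.74 in/hour × 25.4 mm/in × 24 hour/day = 451.1 mm/day.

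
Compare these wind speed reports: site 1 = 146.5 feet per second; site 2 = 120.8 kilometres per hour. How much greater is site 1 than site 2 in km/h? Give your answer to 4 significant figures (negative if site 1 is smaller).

site 1: 146.5 ft/s = 160.7515 km/h.
Difference: 160.7515 − 120.8000 = 39.95 km/h.

39.95 km/h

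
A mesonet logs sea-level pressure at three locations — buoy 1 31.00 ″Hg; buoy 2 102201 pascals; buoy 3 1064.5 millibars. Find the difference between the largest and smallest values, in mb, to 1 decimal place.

42.5 mb

buoy 1: 31.00 inHg = 1049.781 mb.
buoy 2: 102201 Pa = 1022.010 mb.
Spread: 1064.500 − 1022.010 = 42.5 mb.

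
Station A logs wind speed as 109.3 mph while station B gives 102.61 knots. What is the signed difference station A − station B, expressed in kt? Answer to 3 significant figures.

-7.63 kt

station A: 109.3 mph = 94.9791 kt.
Difference: 94.9791 − 102.6100 = -7.63 kt.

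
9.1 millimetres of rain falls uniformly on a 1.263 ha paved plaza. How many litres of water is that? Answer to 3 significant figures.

115000 litres

Area: 1.263 ha = 12630 m².
1 mm over 1 m² is 1 L, so volume = 9.1 × 12630 = 114933 L ≈ 115000 L.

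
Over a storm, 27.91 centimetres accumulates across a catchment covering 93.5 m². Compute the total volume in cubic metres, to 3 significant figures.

Depth: 27.91 cm × 10 = 279.1 mm.
1 mm over 1 m² is 1 L, so volume = 279.1 × 93.5 = 26095.85 L = 26.1 m³.

26.1 cubic metres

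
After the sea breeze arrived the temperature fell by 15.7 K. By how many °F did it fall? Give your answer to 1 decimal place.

A change of 1 °C equals a change of 1.8 °F: Δ°F = 15.7 × 1.8 = 28.3 °F.

28.3 °F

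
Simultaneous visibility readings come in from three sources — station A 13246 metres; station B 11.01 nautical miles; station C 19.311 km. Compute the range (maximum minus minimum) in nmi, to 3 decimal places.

station A: 13246 m = 7.15227 nmi.
station C: 19.311 km = 10.42711 nmi.
Spread: 11.01000 − 7.15227 = 3.858 nmi.

3.858 nmi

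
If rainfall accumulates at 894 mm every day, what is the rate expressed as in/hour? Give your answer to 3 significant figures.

894 mm/day × 0.0393701 in/mm × 0.0416667 day/hour = 1.47 in/hour.

1.47 in/hour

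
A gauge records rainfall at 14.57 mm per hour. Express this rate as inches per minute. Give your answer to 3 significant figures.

0.00956 in/minute

14.57 mm/hour × 0.0393701 in/mm × 0.0166667 hour/minute = 0.00956 in/minute.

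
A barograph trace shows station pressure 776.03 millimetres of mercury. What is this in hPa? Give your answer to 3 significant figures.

1 mmHg = 1.33322 hPa, so 776.03 × 1.33322 = 1030 hPa.

1030 hPa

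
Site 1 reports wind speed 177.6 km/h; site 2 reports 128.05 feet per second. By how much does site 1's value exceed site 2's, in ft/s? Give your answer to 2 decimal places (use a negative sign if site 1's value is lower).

33.80 ft/s

site 1: 177.6 km/h = 161.8548 ft/s.
Difference: 161.8548 − 128.0500 = 33.80 ft/s.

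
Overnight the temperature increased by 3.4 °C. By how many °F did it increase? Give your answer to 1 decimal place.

A change of 1 °C equals a change of 1.8 °F: Δ°F = 3.4 × 1.8 = 6.1 °F.

6.1 °F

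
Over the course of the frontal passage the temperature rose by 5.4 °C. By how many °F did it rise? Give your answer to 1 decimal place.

For a temperature change the 32° offset cancels: Δ°F = 5.4 × 1.8 = 9.7 °F.

9.7 °F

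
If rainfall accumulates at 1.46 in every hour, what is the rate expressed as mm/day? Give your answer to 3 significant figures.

1.46 in/hour × 25.4 mm/in × 24 hour/day = 890 mm/day.

890 mm/day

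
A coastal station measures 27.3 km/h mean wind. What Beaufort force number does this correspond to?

27.3 km/h = 7.6 m/s, which is Beaufort 4 (moderate breeze, 5.5–7.9 m/s).

Beaufort force 4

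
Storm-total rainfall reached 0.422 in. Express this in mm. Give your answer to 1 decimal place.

1 in = 25.4 mm, so 0.422 × 25.4 = 10.7 mm.

10.7 mm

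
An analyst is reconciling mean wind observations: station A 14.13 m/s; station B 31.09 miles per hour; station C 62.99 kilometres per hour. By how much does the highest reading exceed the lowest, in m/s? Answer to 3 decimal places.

3.599 m/s

station B: 31.09 mph = 13.89847 m/s.
station C: 62.99 km/h = 17.49722 m/s.
Spread: 17.49722 − 13.89847 = 3.599 m/s.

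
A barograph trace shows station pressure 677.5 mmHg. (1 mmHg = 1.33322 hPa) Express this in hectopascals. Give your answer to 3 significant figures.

1 mmHg = 1.33322 hPa, so 677.5 × 1.33322 = 903 hPa.

903 hPa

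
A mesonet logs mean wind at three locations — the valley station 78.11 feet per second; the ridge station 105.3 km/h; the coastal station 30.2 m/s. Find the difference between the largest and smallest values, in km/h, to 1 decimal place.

the valley station: 78.11 ft/s = 85.709 km/h.
the coastal station: 30.2 m/s = 108.720 km/h.
Spread: 108.720 − 85.709 = 23.0 km/h.

23.0 km/h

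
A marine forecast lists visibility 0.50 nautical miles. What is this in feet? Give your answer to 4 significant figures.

3038 ft

1 nmi = 6076.12 ft, so 0.50 × 6076.12 = 3038 ft.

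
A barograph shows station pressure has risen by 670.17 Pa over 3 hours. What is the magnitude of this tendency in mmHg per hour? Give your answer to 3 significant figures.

1.68 mmHg per hour

670.17 Pa / 3 h × 0.00750062 mmHg/Pa = 1.68 mmHg/h.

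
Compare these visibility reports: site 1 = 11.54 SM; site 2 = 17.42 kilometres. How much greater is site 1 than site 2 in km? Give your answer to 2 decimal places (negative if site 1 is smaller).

site 1: 11.54 SM = 18.5718 km.
Difference: 18.5718 − 17.4200 = 1.15 km.

1.15 km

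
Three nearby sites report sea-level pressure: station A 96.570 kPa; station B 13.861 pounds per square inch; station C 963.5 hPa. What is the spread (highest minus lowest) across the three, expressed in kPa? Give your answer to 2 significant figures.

station B: 13.861 psi = 95.568 kPa.
station C: 963.5 hPa = 96.350 kPa.
Spread: 96.570 − 95.568 = 1.0 kPa.

1.0 kPa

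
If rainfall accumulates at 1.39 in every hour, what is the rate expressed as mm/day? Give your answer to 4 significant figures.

1.39 in/hour × 25.4 mm/in × 24 hour/day = 847.3 mm/day.

847.3 mm/day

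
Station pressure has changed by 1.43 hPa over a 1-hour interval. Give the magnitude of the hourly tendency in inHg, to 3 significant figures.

1.43 hPa / 1 h × 0.02953 inHg/hPa = 0.0422 inHg/h.

0.0422 inHg per hour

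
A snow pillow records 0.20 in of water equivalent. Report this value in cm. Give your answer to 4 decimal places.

1 in = 2.54 cm, so 0.20 × 2.54 = 0.5080 cm.

0.5080 cm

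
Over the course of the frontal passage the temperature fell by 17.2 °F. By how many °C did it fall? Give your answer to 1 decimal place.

9.6 °C

For a temperature change the 32° offset cancels: Δ°C = 17.2 × 0.5556 = 9.6 °C.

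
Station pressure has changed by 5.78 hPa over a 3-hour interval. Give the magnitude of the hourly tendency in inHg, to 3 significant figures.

0.0569 inHg per hour

5.78 hPa / 3 h × 0.02953 inHg/hPa = 0.0569 inHg/h.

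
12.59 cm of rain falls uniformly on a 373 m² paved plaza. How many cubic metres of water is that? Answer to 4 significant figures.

Depth: 12.59 cm × 10 = 125.9 mm.
1 mm over 1 m² is 1 L, so volume = 125.9 × 373 = 46960.7 L = 46.96 m³.

46.96 cubic metres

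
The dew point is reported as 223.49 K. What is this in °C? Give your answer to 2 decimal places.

°C = 223.49 − 273.15 = -49.66 °C.

-49.66 °C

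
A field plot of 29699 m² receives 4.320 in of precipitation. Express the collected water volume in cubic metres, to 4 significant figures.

3259 cubic metres

Depth: 4.320 in × 25.4 = 109.728 mm.
1 mm over 1 m² is 1 L, so volume = 109.728 × 29699 = 3258811.9 L = 3259 m³.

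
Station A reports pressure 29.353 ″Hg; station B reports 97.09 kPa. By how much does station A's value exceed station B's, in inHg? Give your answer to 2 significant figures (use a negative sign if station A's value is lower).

station B: 97.09 kPa = 28.6707 inHg.
Difference: 29.3530 − 28.6707 = 0.68 inHg.

0.68 inHg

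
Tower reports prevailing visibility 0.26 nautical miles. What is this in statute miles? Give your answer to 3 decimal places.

1 nmi = 1.15078 SM, so 0.26 × 1.15078 = 0.299 SM.

0.299 SM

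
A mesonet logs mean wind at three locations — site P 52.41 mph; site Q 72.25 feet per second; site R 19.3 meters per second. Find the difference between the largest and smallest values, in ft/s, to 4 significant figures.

13.55 ft/s

site P: 52.41 mph = 76.8680 ft/s.
site R: 19.3 m/s = 63.3202 ft/s.
Spread: 76.8680 − 63.3202 = 13.55 ft/s.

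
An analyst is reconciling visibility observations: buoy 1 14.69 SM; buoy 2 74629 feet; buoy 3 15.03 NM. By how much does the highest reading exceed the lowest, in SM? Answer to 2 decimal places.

3.16 SM

buoy 2: 74629 ft = 14.1343 SM.
buoy 3: 15.03 nmi = 17.2962 SM.
Spread: 17.2962 − 14.1343 = 3.16 SM.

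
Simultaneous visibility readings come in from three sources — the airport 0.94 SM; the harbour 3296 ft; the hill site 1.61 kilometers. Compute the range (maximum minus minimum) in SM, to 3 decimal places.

0.376 SM

the harbour: 3296 ft = 0.62424 SM.
the hill site: 1.61 km = 1.00041 SM.
Spread: 1.00041 − 0.62424 = 0.376 SM.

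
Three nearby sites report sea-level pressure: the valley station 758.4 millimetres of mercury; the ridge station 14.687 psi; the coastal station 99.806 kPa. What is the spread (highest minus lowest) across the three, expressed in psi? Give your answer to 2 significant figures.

the valley station: 758.4 mmHg = 14.6650 psi.
the coastal station: 99.806 kPa = 14.4756 psi.
Spread: 14.6870 − 14.4756 = 0.21 psi.

0.21 psi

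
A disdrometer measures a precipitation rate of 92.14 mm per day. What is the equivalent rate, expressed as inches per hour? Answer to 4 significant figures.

0.1511 in/hour

92.14 mm/day × 0.0393701 in/mm × 0.0416667 day/hour = 0.1511 in/hour.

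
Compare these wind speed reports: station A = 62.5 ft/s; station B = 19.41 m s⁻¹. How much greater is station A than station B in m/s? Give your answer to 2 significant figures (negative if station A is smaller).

-0.36 m/s

station A: 62.5 ft/s = 19.0500 m/s.
Difference: 19.0500 − 19.4100 = -0.36 m/s.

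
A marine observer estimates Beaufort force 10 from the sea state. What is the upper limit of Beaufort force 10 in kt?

55 kt

Beaufort 10 (storm) spans 48–55 knots.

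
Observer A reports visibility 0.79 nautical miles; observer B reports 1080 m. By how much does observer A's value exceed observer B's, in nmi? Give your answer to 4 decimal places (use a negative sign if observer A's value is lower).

0.2068 nmi

observer B: 1080 m = 0.583153 nmi.
Difference: 0.790000 − 0.583153 = 0.2068 nmi.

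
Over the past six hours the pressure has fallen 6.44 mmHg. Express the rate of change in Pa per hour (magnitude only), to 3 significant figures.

6.44 mmHg / 6 h × 133.322 Pa/mmHg = 143 Pa/h.

143 Pa per hour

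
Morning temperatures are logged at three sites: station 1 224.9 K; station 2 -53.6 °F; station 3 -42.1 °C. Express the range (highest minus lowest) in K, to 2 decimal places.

6.15 K

station 1: 224.9 K = -48.250 °C.
station 2: -53.6 °F = -47.556 °C.
Spread: (-42.100) − (-48.250) = 6.150 °C.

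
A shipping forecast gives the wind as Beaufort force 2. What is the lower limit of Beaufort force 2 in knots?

4 kt

Beaufort 2 (light breeze) spans 4–6 knots.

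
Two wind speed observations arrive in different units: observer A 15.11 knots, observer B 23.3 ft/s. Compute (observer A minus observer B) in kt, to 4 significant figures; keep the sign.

observer B: 23.3 ft/s = 13.80487 kt.
Difference: 15.11000 − 13.80487 = 1.305 kt.

1.305 kt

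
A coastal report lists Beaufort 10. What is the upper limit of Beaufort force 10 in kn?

55 kt

Beaufort 10 (storm) spans 48–55 knots.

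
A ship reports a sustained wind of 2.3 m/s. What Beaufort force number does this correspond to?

Beaufort force 2

2.3 m/s lies in the Beaufort 2 band (light breeze, 1.6–3.3 m/s).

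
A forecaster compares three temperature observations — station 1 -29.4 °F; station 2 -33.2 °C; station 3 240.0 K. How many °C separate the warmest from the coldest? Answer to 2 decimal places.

0.96 °C

station 1: -29.4 °F = -34.111 °C.
station 3: 240.0 K = -33.150 °C.
Spread: (-33.150) − (-34.111) = 0.961 °C.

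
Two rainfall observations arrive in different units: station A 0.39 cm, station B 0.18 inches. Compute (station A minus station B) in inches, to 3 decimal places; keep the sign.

-0.026 in

station A: 0.39 cm = 0.15354 in.
Difference: 0.15354 − 0.18000 = -0.026 in.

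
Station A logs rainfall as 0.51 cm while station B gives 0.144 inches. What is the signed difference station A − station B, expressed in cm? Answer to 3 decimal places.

station B: 0.144 in = 0.36576 cm.
Difference: 0.51000 − 0.36576 = 0.144 cm.

0.144 cm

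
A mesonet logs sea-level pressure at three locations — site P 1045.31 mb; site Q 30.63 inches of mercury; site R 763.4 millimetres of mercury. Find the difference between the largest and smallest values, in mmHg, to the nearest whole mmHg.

site P: 1045.31 mb = 784.05 mmHg.
site Q: 30.63 inHg = 778.00 mmHg.
Spread: 784.05 − 763.40 = 21 mmHg.

21 mmHg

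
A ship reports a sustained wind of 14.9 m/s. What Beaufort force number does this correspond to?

14.9 m/s lies in the Beaufort 7 band (near gale, 13.9–17.1 m/s).

Beaufort force 7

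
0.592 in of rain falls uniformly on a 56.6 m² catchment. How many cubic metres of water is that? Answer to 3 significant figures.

Depth: 0.592 in × 25.4 = 15.0368 mm.
1 mm over 1 m² is 1 L, so volume = 15.0368 × 56.6 = 851.08288 L = 0.851 m³.

0.851 cubic metres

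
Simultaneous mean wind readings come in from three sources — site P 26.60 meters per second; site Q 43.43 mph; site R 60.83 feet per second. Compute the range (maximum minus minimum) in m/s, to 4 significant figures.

site Q: 43.43 mph = 19.41495 m/s.
site R: 60.83 ft/s = 18.54098 m/s.
Spread: 26.60000 − 18.54098 = 8.059 m/s.

8.059 m/s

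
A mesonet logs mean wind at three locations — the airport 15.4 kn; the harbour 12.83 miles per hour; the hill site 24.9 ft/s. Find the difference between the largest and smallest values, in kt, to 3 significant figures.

the harbour: 12.83 mph = 11.1490 kt.
the hill site: 24.9 ft/s = 14.7528 kt.
Spread: 15.4000 − 11.1490 = 4.25 kt.

4.25 kt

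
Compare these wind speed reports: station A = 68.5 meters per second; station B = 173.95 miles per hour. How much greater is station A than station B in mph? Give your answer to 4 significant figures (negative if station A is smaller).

-20.72 mph

station A: 68.5 m/s = 153.2301 mph.
Difference: 153.2301 − 173.9500 = -20.72 mph.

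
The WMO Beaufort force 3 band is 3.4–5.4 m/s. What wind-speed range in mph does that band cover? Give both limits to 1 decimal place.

7.6 to 12.1 mph

3.4–5.4 m/s × 2.237 = 7.6–12.1 mph.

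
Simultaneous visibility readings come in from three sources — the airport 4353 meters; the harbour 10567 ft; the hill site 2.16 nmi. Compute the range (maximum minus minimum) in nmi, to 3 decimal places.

the airport: 4353 m = 2.35043 nmi.
the harbour: 10567 ft = 1.73910 nmi.
Spread: 2.35043 − 1.73910 = 0.611 nmi.

0.611 nmi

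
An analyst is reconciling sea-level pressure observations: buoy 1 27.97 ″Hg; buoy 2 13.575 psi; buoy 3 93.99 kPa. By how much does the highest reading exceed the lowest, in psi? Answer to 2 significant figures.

buoy 1: 27.97 inHg = 13.7376 psi.
buoy 3: 93.99 kPa = 13.6321 psi.
Spread: 13.7376 − 13.5750 = 0.16 psi.

0.16 psi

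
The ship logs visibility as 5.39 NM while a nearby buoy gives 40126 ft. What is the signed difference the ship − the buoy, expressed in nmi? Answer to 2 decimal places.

-1.21 nmi

the buoy: 40126 ft = 6.6039 nmi.
Difference: 5.3900 − 6.6039 = -1.21 nmi.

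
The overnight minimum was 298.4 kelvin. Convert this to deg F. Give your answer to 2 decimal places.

First to °C: 25.25 °C.
Then to °F: 77.45 °F.

77.45 °F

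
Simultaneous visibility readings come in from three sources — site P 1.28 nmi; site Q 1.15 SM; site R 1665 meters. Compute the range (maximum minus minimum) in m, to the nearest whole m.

706 m

site P: 1.28 nmi = 2370.56 m.
site Q: 1.15 SM = 1850.75 m.
Spread: 2370.56 − 1665.00 = 706 m.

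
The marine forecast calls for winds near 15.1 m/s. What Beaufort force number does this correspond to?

Beaufort force 7

15.1 m/s lies in the Beaufort 7 band (near gale, 13.9–17.1 m/s).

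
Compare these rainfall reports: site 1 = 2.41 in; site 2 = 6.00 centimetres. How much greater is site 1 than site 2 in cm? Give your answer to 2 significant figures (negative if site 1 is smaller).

0.12 cm

site 1: 2.41 in = 6.1214 cm.
Difference: 6.1214 − 6.0000 = 0.12 cm.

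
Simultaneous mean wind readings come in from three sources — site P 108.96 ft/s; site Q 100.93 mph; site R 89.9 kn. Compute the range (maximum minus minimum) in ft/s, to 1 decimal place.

site Q: 100.93 mph = 148.031 ft/s.
site R: 89.9 kt = 151.734 ft/s.
Spread: 151.734 − 108.960 = 42.8 ft/s.

42.8 ft/s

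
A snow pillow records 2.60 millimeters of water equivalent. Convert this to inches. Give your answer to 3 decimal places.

1 mm = 0.0393701 in, so 2.60 × 0.0393701 = 0.102 in.

0.102 in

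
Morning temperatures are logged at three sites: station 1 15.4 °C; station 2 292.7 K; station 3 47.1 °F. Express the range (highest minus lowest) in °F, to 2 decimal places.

20.09 °F

station 2: 292.7 K = 19.550 °C.
station 3: 47.1 °F = 8.389 °C.
Spread: 19.550 − 8.389 = 11.161 °C = 20.09 °F.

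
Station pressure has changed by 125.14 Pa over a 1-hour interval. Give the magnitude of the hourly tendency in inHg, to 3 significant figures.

125.14 Pa / 1 h × 0.0002953 inHg/Pa = 0.0370 inHg/h.

0.0370 inHg per hour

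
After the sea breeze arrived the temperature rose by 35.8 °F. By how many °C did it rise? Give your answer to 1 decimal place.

Converting a difference, only the 9/5 scale factor applies: Δ°C = 35.8 × 0.5556 = 19.9 °C.

19.9 °C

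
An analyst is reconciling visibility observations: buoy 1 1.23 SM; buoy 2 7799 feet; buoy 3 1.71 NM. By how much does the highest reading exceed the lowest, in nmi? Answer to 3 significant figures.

0.641 nmi

buoy 1: 1.23 SM = 1.06884 nmi.
buoy 2: 7799 ft = 1.28355 nmi.
Spread: 1.71000 − 1.06884 = 0.641 nmi.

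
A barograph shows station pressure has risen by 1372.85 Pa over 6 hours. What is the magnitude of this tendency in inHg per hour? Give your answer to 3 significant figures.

1372.85 Pa / 6 h × 0.0002953 inHg/Pa = 0.0676 inHg/h.

0.0676 inHg per hour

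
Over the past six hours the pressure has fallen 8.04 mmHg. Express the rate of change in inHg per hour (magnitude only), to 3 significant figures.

8.04 mmHg / 6 h × 0.0393701 inHg/mmHg = 0.0528 inHg/h.

0.0528 inHg per hour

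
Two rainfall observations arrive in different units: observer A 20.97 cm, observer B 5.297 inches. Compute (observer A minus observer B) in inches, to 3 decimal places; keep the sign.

2.959 in

observer A: 20.97 cm = 8.25591 in.
Difference: 8.25591 − 5.29700 = 2.959 in.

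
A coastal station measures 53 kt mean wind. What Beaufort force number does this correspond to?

53 kt lies in the Beaufort 10 band (storm, 48–55 kt).

Beaufort force 10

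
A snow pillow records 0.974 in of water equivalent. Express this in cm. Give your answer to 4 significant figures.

2.474 cm

1 in = 2.54 cm, so 0.974 × 2.54 = 2.474 cm.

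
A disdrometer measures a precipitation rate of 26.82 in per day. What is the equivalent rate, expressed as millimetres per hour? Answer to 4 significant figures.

28.38 mm/hour

26.82 in/day × 25.4 mm/in × 0.0416667 day/hour = 28.38 mm/hour.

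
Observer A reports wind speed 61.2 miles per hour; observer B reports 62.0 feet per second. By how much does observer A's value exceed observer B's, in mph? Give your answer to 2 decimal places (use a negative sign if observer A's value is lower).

18.93 mph

observer B: 62.0 ft/s = 42.2727 mph.
Difference: 61.2000 − 42.2727 = 18.93 mph.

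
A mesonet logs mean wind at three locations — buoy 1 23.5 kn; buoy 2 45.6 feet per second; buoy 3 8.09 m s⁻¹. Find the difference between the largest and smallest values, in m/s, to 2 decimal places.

buoy 1: 23.5 kt = 12.0894 m/s.
buoy 2: 45.6 ft/s = 13.8989 m/s.
Spread: 13.8989 − 8.0900 = 5.81 m/s.

5.81 m/s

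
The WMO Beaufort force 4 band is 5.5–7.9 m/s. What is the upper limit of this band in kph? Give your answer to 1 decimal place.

5.5–7.9 m/s × 3.6 = 19.8–28.4 km/h.

28.4 km/h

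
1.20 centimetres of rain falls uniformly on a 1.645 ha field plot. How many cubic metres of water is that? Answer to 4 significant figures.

Depth: 1.20 cm × 10 = 12 mm.
Area: 1.645 ha = 16450 m².
1 mm over 1 m² is 1 L, so volume = 12 × 16450 = 197400 L = 197.4 m³.

197.4 cubic metres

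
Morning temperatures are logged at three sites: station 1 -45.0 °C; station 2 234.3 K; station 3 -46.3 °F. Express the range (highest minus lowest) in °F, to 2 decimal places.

11.07 °F

station 2: 234.3 K = -38.850 °C.
station 3: -46.3 °F = -43.500 °C.
Spread: (-38.850) − (-45.000) = 6.150 °C = 11.07 °F.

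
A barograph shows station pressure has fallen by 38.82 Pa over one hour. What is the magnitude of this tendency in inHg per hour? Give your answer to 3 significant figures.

0.0115 inHg per hour

38.82 Pa / 1 h × 0.0002953 inHg/Pa = 0.0115 inHg/h.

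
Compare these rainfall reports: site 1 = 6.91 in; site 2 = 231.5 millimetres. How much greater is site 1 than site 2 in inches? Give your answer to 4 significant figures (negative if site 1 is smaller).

-2.204 in

site 2: 231.5 mm = 9.11417 in.
Difference: 6.91000 − 9.11417 = -2.204 in.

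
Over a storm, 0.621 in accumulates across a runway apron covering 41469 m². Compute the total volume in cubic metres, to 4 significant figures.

Depth: 0.621 in × 25.4 = 15.7734 mm.
1 mm over 1 m² is 1 L, so volume = 15.7734 × 41469 = 654107.12 L = 654.1 m³.

654.1 cubic metres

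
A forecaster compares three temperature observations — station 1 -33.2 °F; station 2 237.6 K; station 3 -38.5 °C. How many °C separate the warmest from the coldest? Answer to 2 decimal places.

2.95 °C

station 1: -33.2 °F = -36.222 °C.
station 2: 237.6 K = -35.550 °C.
Spread: (-35.550) − (-38.500) = 2.950 °C.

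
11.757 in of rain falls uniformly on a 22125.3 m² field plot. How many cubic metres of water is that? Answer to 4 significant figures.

6607 cubic metres

Depth: 11.757 in × 25.4 = 298.6278 mm.
1 mm over 1 m² is 1 L, so volume = 298.6278 × 22125.3 = 6607229.7 L = 6607 m³.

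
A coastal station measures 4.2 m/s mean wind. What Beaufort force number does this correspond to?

4.2 m/s lies in the Beaufort 3 band (gentle breeze, 3.4–5.4 m/s).

Beaufort force 3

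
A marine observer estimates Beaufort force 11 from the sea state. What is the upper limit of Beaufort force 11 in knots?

Beaufort 11 (violent storm) spans 56–63 knots.

63 kt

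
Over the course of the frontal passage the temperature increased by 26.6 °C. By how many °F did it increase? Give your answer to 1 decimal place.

A change of 1 °C equals a change of 1.8 °F: Δ°F = 26.6 × 1.8 = 47.9 °F.

47.9 °F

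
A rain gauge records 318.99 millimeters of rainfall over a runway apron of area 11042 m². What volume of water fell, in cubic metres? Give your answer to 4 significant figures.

3522 cubic metres

1 mm over 1 m² is 1 L, so volume = 318.99 × 11042 = 3522287.6 L = 3522 m³.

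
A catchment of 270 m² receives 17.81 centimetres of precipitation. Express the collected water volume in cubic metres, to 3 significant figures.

48.1 cubic metres

Depth: 17.81 cm × 10 = 178.1 mm.
1 mm over 1 m² is 1 L, so volume = 178.1 × 270 = 48087 L = 48.1 m³.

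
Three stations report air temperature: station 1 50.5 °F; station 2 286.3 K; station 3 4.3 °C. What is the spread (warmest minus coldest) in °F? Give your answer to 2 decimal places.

15.93 °F

station 1: 50.5 °F = 10.278 °C.
station 2: 286.3 K = 13.150 °C.
Spread: 13.150 − 4.300 = 8.850 °C = 15.93 °F.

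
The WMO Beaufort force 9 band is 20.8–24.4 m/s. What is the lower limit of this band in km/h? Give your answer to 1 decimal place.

74.9 km/h

20.8–24.4 m/s × 3.6 = 74.9–87.8 km/h.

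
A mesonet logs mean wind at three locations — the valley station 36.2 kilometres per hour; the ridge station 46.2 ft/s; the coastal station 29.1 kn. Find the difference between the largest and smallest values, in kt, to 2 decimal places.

9.55 kt

the valley station: 36.2 km/h = 19.5464 kt.
the ridge station: 46.2 ft/s = 27.3728 kt.
Spread: 29.1000 − 19.5464 = 9.55 kt.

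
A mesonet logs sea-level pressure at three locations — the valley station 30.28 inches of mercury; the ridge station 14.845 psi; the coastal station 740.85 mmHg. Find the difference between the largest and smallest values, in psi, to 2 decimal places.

the valley station: 30.28 inHg = 14.8721 psi.
the coastal station: 740.85 mmHg = 14.3257 psi.
Spread: 14.8721 − 14.3257 = 0.55 psi.

0.55 psi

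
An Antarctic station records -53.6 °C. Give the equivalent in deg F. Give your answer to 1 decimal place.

°F = °C × 9/5 + 32 = -53.6 × 1.8 + 32 = -64.5 °F.

-64.5 °F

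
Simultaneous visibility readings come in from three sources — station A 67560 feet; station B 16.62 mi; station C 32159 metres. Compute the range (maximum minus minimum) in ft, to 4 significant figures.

37950 ft

station B: 16.62 SM = 87753.60 ft.
station C: 32159 m = 105508.53 ft.
Spread: 105508.53 − 67560.00 = 37950 ft.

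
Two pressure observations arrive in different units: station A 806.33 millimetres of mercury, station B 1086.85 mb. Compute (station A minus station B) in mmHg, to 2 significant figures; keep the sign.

-8.9 mmHg

station B: 1086.85 mb = 815.204 mmHg.
Difference: 806.330 − 815.204 = -8.9 mmHg.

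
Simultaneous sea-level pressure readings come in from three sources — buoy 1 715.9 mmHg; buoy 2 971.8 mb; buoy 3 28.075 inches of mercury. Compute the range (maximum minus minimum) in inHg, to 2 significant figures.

buoy 1: 715.9 mmHg = 28.1850 inHg.
buoy 2: 971.8 mb = 28.6972 inHg.
Spread: 28.6972 − 28.0750 = 0.62 inHg.

0.62 inHg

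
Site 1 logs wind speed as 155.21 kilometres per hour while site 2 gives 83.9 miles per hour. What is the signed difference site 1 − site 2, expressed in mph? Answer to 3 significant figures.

site 1: 155.21 km/h = 96.443 mph.
Difference: 96.443 − 83.900 = 12.5 mph.

12.5 mph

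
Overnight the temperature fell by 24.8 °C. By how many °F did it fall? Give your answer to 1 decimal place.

44.6 °F

A change of 1 °C equals a change of 1.8 °F: Δ°F = 24.8 × 1.8 = 44.6 °F.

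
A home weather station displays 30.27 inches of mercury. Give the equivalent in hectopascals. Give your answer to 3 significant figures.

1030 hPa

1 inHg = 33.8639 hPa, so 30.27 × 33.8639 = 1030 hPa.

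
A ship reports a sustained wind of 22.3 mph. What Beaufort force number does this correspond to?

22.3 mph = 10.0 m/s, which is Beaufort 5 (fresh breeze, 8.0–10.7 m/s).

Beaufort force 5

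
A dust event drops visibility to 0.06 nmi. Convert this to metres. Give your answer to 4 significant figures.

1 nmi = 1852 m, so 0.06 × 1852 = 111.1 m.

111.1 m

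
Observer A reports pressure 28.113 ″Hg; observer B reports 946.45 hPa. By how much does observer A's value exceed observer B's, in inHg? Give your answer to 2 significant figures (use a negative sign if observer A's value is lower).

observer B: 946.45 hPa = 27.9486 inHg.
Difference: 28.1130 − 27.9486 = 0.16 inHg.

0.16 inHg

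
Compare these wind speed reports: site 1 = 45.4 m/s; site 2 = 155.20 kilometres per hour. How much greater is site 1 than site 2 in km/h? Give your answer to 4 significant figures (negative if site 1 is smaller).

8.240 km/h

site 1: 45.4 m/s = 163.44000 km/h.
Difference: 163.44000 − 155.20000 = 8.240 km/h.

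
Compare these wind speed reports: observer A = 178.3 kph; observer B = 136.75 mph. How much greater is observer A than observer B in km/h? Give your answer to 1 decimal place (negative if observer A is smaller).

-41.8 km/h

observer B: 136.75 mph = 220.078 km/h.
Difference: 178.300 − 220.078 = -41.8 km/h.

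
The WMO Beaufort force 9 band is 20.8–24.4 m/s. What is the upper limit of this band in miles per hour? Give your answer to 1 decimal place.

20.8–24.4 m/s × 2.237 = 46.5–54.6 mph.

54.6 mph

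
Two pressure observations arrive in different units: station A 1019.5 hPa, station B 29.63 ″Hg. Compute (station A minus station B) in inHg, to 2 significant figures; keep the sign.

0.48 inHg

station A: 1019.5 hPa = 30.1058 inHg.
Difference: 30.1058 − 29.6300 = 0.48 inHg.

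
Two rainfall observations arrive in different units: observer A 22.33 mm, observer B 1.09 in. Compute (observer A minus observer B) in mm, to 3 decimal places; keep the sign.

observer B: 1.09 in = 27.68600 mm.
Difference: 22.33000 − 27.68600 = -5.356 mm.

-5.356 mm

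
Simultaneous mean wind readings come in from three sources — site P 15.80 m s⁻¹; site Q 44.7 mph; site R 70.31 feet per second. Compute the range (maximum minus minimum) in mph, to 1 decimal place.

site P: 15.80 m/s = 35.344 mph.
site R: 70.31 ft/s = 47.939 mph.
Spread: 47.939 − 35.344 = 12.6 mph.

12.6 mph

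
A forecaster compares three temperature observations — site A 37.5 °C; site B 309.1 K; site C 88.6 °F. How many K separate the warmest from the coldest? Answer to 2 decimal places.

site B: 309.1 K = 35.950 °C.
site C: 88.6 °F = 31.444 °C.
Spread: 37.500 − 31.444 = 6.056 °C.

6.06 K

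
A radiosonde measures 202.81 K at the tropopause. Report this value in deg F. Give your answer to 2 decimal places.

First to °C: -70.34 °C.
Then to °F: -94.61 °F.

-94.61 °F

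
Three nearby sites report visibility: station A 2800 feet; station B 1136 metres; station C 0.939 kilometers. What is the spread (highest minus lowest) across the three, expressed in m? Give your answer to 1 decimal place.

station A: 2800 ft = 853.440 m.
station C: 0.939 km = 939.000 m.
Spread: 1136.000 − 853.440 = 282.6 m.

282.6 m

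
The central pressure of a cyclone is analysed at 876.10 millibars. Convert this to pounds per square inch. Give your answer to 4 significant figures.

1 mb = 0.0145038 psi, so 876.10 × 0.0145038 = 12.71 psi.

12.71 psi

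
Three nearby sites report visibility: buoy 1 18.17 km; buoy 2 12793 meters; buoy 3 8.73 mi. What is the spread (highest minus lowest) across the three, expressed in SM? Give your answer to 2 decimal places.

buoy 1: 18.17 km = 11.2903 SM.
buoy 2: 12793 m = 7.9492 SM.
Spread: 11.2903 − 7.9492 = 3.34 SM.

3.34 SM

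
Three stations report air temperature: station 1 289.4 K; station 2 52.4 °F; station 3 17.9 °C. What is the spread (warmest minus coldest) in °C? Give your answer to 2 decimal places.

6.57 °C

station 1: 289.4 K = 16.250 °C.
station 2: 52.4 °F = 11.333 °C.
Spread: 17.900 − 11.333 = 6.567 °C.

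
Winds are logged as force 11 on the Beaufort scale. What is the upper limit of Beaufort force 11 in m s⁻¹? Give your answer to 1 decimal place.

Beaufort 11 (violent storm) spans 28.5–32.6 m/s.

32.6 m/s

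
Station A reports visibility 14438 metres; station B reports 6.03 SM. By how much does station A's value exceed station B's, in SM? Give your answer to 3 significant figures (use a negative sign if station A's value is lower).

station A: 14438 m = 8.9714 SM.
Difference: 8.9714 − 6.0300 = 2.94 SM.

2.94 SM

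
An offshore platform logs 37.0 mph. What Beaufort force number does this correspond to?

Beaufort force 7

37.0 mph = 16.5 m/s, which is Beaufort 7 (near gale, 13.9–17.1 m/s).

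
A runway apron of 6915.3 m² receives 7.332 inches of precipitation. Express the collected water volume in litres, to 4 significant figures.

1288000 litres

Depth: 7.332 in × 25.4 = 186.2328 mm.
1 mm over 1 m² is 1 L, so volume = 186.2328 × 6915.3 = 1287855.7 L ≈ 1288000 L.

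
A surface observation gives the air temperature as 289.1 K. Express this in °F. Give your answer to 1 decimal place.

60.7 °F

First to °C: 15.95 °C.
Then to °F: 60.7 °F.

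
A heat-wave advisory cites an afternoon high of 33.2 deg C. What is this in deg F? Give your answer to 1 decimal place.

91.8 °F

°F = °C × 9/5 + 32 = 33.2 × 1.8 + 32 = 91.8 °F.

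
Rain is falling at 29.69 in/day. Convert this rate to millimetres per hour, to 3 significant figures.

29.69 in/day × 25.4 mm/in × 0.0416667 day/hour = 31.4 mm/hour.

31.4 mm/hour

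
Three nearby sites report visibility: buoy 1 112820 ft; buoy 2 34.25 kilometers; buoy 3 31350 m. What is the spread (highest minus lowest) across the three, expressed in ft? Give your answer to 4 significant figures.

9966 ft

buoy 2: 34.25 km = 112368.77 ft.
buoy 3: 31350 m = 102854.33 ft.
Spread: 112820.00 − 102854.33 = 9966 ft.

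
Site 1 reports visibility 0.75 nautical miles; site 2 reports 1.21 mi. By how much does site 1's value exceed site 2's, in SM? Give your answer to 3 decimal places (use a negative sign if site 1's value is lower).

site 1: 0.75 nmi = 0.86308 SM.
Difference: 0.86308 − 1.21000 = -0.347 SM.

-0.347 SM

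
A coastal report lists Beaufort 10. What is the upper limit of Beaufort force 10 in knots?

55 kt

Beaufort 10 (storm) spans 48–55 knots.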